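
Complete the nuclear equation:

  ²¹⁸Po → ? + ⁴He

Conserve mass number: 218 = A + 4, so A = 214.
Conserve atomic number: 84 = Z + 2, so Z = 82.
Z = 82 is lead, so the species is ²¹⁴Pb.

Pb-214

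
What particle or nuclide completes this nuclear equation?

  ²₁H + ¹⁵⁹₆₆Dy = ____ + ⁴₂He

Conserve mass number: 2 + 159 = A + 4, so A = 157.
Conserve atomic number: 1 + 66 = Z + 2, so Z = 65.
Z = 65 is terbium, so the species is ¹⁵⁷₆₅Tb.

Tb-157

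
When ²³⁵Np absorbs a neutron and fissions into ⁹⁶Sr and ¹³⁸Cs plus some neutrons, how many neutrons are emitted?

2

Conserve mass number: 236 = 96 + 138 + k, so k = 236 − 234 = 2.
Check atomic number: 93 = 38 + 55 + 0 = 93. ✓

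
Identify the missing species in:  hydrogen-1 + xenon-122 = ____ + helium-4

Conserve mass number: 1 + 122 = A + 4, so A = 119.
Conserve atomic number: 1 + 54 = Z + 2, so Z = 53.
Z = 53 is iodine, so the species is iodine-119.

I-119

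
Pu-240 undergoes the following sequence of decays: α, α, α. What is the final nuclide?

Start: (A, Z) = (240, 94).
After α: (236, 92).
After α: (232, 90).
After α: (228, 88).
Z = 88 is radium.

Ra-228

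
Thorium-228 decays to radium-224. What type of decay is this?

alpha decay

ΔA = 224 − 228 = -4; ΔZ = 88 − 90 = -2.
A drops by 4 and Z drops by 2 — the signature of alpha emission.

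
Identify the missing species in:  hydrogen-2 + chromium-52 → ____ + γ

Conserve mass number: 2 + 52 = A + 0, so A = 54.
Conserve atomic number: 1 + 24 = Z + 0, so Z = 25.
Z = 25 is manganese, so the species is manganese-54.

Mn-54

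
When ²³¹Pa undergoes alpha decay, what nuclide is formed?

Alpha decay: mass number changes by -4, atomic number by -2.
A: 231 − 4 = 227; Z: 91 − 2 = 89.
Z = 89 is actinium, so the daughter is ²²⁷Ac.

Ac-227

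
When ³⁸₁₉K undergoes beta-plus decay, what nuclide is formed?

Ar-38

Beta-plus decay: mass number changes by +0, atomic number by -1.
A: 38 = 38; Z: 19 − 1 = 18.
Z = 18 is argon, so the daughter is ³⁸₁₈Ar.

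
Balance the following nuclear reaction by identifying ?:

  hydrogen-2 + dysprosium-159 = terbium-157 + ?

Conserve mass number: 2 + 159 = 157 + A, so A = 4.
Conserve atomic number: 1 + 66 = 65 + Z, so Z = 2.
A = 4 and Z = 2 is helium-4 — an alpha particle.

alpha particle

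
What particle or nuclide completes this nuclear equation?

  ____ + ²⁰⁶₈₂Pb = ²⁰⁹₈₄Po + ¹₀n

alpha particle

Conserve mass number: A + 206 = 209 + 1, so A = 4.
Conserve atomic number: Z + 82 = 84 + 0, so Z = 2.
A = 4 and Z = 2 is ⁴₂He — an alpha particle.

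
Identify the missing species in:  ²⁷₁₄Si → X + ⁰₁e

Conserve mass number: 27 = A + 0, so A = 27.
Conserve atomic number: 14 = Z + 1, so Z = 13.
Z = 13 is aluminium, so the species is ²⁷₁₃Al.

Al-27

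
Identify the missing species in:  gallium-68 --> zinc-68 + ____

positron

Conserve mass number: 68 = 68 + A, so A = 0.
Conserve atomic number: 31 = 30 + Z, so Z = 1.
A = 0 and Z = 1 is e⁺ — a positron.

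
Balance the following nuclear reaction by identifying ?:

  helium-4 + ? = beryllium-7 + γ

Conserve mass number: 4 + A = 7 + 0, so A = 3.
Conserve atomic number: 2 + Z = 4 + 0, so Z = 2.
Z = 2 is helium, so the species is helium-3.

He-3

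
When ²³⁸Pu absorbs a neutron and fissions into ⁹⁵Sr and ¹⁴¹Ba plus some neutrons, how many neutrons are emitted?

3

Conserve mass number: 239 = 95 + 141 + k, so k = 239 − 236 = 3.
Check atomic number: 94 = 38 + 56 + 0 = 94. ✓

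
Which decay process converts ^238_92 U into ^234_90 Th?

ΔA = 234 − 238 = -4; ΔZ = 90 − 92 = -2.
A drops by 4 and Z drops by 2 — the signature of alpha emission.

alpha decay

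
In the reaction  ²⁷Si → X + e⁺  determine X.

Conserve mass number: 27 = A + 0, so A = 27.
Conserve atomic number: 14 = Z + 1, so Z = 13.
Z = 13 is aluminium, so the species is ²⁷Al.

Al-27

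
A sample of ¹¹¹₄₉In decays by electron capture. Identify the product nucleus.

Cd-111

Electron capture: mass number changes by +0, atomic number by -1.
A: 111 = 111; Z: 49 − 1 = 48.
Z = 48 is cadmium, so the daughter is ¹¹¹₄₈Cd.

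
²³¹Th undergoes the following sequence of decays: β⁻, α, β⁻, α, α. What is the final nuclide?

Rn-219

Start: (A, Z) = (231, 90).
After β⁻: (231, 91).
After α: (227, 89).
After β⁻: (227, 90).
After α: (223, 88).
After α: (219, 86).
Z = 86 is radon.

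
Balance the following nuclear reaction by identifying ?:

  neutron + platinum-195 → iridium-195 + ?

proton

Conserve mass number: 1 + 195 = 195 + A, so A = 1.
Conserve atomic number: 0 + 78 = 77 + Z, so Z = 1.
A = 1 and Z = 1 is hydrogen-1 — a proton.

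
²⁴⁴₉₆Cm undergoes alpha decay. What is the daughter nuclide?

Pu-240

Alpha decay: mass number changes by -4, atomic number by -2.
A: 244 − 4 = 240; Z: 96 − 2 = 94.
Z = 94 is plutonium, so the daughter is ²⁴⁰₉₄Pu.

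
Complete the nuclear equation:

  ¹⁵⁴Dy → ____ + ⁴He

Conserve mass number: 154 = A + 4, so A = 150.
Conserve atomic number: 66 = Z + 2, so Z = 64.
Z = 64 is gadolinium, so the species is ¹⁵⁰Gd.

Gd-150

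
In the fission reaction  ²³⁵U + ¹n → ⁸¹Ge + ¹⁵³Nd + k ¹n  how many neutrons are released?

Conserve mass number: 236 = 81 + 153 + k, so k = 236 − 234 = 2.
Check atomic number: 92 = 32 + 60 + 0 = 92. ✓

2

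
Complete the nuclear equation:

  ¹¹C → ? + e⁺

Conserve mass number: 11 = A + 0, so A = 11.
Conserve atomic number: 6 = Z + 1, so Z = 5.
Z = 5 is boron, so the species is ¹¹B.

B-11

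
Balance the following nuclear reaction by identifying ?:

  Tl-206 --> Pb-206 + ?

Conserve mass number: 206 = 206 + A, so A = 0.
Conserve atomic number: 81 = 82 + Z, so Z = -1.
A = 0 and Z = -1 is e⁻ — a beta-minus particle.

beta-minus particle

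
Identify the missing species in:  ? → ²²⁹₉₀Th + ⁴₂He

Conserve mass number: A = 229 + 4, so A = 233.
Conserve atomic number: Z = 90 + 2, so Z = 92.
Z = 92 is uranium, so the species is ²³³₉₂U.

U-233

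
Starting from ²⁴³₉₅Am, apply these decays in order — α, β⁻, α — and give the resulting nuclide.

U-235

Start: (A, Z) = (243, 95).
After α: (239, 93).
After β⁻: (239, 94).
After α: (235, 92).
Z = 92 is uranium.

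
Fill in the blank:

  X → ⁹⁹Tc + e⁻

Mo-99

Conserve mass number: A = 99 + 0, so A = 99.
Conserve atomic number: Z = 43 − 1, so Z = 42.
Z = 42 is molybdenum, so the species is ⁹⁹Mo.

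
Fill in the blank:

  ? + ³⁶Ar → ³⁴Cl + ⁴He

deuteron

Conserve mass number: A + 36 = 34 + 4, so A = 2.
Conserve atomic number: Z + 18 = 17 + 2, so Z = 1.
A = 2 and Z = 1 is ²H — a deuteron.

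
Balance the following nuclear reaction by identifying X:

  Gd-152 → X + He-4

Conserve mass number: 152 = A + 4, so A = 148.
Conserve atomic number: 64 = Z + 2, so Z = 62.
Z = 62 is samarium, so the species is Sm-148.

Sm-148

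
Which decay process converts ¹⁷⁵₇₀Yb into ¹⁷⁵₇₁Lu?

beta-minus decay

ΔA = 175 − 175 = 0; ΔZ = 71 − 70 = +1.
A is unchanged and Z rises by 1 — a neutron has become a proton (β⁻ decay).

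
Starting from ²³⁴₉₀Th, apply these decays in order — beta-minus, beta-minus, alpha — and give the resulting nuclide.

Th-230

Start: (A, Z) = (234, 90).
After β⁻: (234, 91).
After β⁻: (234, 92).
After α: (230, 90).
Z = 90 is thorium.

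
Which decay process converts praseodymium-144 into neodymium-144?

beta-minus decay

ΔA = 144 − 144 = 0; ΔZ = 60 − 59 = +1.
A is unchanged and Z rises by 1 — a neutron has become a proton (β⁻ decay).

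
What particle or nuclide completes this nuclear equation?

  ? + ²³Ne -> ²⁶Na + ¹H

alpha particle

Conserve mass number: A + 23 = 26 + 1, so A = 4.
Conserve atomic number: Z + 10 = 11 + 1, so Z = 2.
A = 4 and Z = 2 is ⁴He — an alpha particle.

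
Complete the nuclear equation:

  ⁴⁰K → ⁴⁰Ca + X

beta-minus particle

Conserve mass number: 40 = 40 + A, so A = 0.
Conserve atomic number: 19 = 20 + Z, so Z = -1.
A = 0 and Z = -1 is e⁻ — a beta-minus particle.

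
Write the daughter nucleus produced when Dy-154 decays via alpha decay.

Gd-150

Alpha decay: mass number changes by -4, atomic number by -2.
A: 154 − 4 = 150; Z: 66 − 2 = 64.
Z = 64 is gadolinium, so the daughter is Gd-150.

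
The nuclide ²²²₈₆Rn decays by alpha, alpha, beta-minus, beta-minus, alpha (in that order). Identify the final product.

Start: (A, Z) = (222, 86).
After α: (218, 84).
After α: (214, 82).
After β⁻: (214, 83).
After β⁻: (214, 84).
After α: (210, 82).
Z = 82 is lead.

Pb-210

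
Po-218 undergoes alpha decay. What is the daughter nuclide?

Pb-214

Alpha decay: mass number changes by -4, atomic number by -2.
A: 218 − 4 = 214; Z: 84 − 2 = 82.
Z = 82 is lead, so the daughter is Pb-214.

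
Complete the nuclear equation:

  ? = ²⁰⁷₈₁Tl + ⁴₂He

Bi-211

Conserve mass number: A = 207 + 4, so A = 211.
Conserve atomic number: Z = 81 + 2, so Z = 83.
Z = 83 is bismuth, so the species is ²¹¹₈₃Bi.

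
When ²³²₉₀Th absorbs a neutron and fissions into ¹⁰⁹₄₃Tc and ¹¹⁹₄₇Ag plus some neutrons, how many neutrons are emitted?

Conserve mass number: 233 = 109 + 119 + k, so k = 233 − 228 = 5.
Check atomic number: 90 = 43 + 47 + 0 = 90. ✓

5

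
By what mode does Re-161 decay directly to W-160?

proton emission

ΔA = 160 − 161 = -1; ΔZ = 74 − 75 = -1.
A drops by 1 and Z drops by 1 — a proton was emitted.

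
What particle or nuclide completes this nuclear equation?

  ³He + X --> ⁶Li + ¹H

alpha particle

Conserve mass number: 3 + A = 6 + 1, so A = 4.
Conserve atomic number: 2 + Z = 3 + 1, so Z = 2.
A = 4 and Z = 2 is ⁴He — an alpha particle.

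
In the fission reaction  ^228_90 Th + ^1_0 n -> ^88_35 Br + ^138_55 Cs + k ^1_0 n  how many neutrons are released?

3

Conserve mass number: 229 = 88 + 138 + k, so k = 229 − 226 = 3.
Check atomic number: 90 = 35 + 55 + 0 = 90. ✓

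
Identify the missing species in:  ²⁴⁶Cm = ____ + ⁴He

Conserve mass number: 246 = A + 4, so A = 242.
Conserve atomic number: 96 = Z + 2, so Z = 94.
Z = 94 is plutonium, so the species is ²⁴²Pu.

Pu-242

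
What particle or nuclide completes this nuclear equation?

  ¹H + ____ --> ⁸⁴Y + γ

Conserve mass number: 1 + A = 84 + 0, so A = 83.
Conserve atomic number: 1 + Z = 39 + 0, so Z = 38.
Z = 38 is strontium, so the species is ⁸³Sr.

Sr-83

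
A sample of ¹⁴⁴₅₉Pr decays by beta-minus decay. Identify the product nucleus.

Beta-minus decay: mass number changes by +0, atomic number by +1.
A: 144 = 144; Z: 59 + 1 = 60.
Z = 60 is neodymium, so the daughter is ¹⁴⁴₆₀Nd.

Nd-144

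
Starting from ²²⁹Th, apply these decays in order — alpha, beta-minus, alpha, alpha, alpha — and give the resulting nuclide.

Start: (A, Z) = (229, 90).
After α: (225, 88).
After β⁻: (225, 89).
After α: (221, 87).
After α: (217, 85).
After α: (213, 83).
Z = 83 is bismuth.

Bi-213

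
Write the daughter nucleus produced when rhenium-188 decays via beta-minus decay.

Os-188

Beta-minus decay: mass number changes by +0, atomic number by +1.
A: 188 = 188; Z: 75 + 1 = 76.
Z = 76 is osmium, so the daughter is osmium-188.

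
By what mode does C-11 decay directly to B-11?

ΔA = 11 − 11 = 0; ΔZ = 5 − 6 = -1.
A is unchanged and Z drops by 1 — a proton has become a neutron (β⁺ emission or electron capture).

beta-plus decay or electron capture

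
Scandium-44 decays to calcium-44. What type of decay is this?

ΔA = 44 − 44 = 0; ΔZ = 20 − 21 = -1.
A is unchanged and Z drops by 1 — a proton has become a neutron (β⁺ emission or electron capture).

beta-plus decay or electron capture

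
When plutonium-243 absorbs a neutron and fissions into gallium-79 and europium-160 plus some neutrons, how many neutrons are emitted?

Conserve mass number: 244 = 79 + 160 + k, so k = 244 − 239 = 5.
Check atomic number: 94 = 31 + 63 + 0 = 94. ✓

5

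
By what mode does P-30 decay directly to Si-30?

beta-plus decay or electron capture

ΔA = 30 − 30 = 0; ΔZ = 14 − 15 = -1.
A is unchanged and Z drops by 1 — a proton has become a neutron (β⁺ emission or electron capture).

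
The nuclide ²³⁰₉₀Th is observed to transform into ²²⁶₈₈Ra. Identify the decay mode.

alpha decay

ΔA = 226 − 230 = -4; ΔZ = 88 − 90 = -2.
A drops by 4 and Z drops by 2 — the signature of alpha emission.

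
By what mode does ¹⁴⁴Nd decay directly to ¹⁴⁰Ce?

alpha decay

ΔA = 140 − 144 = -4; ΔZ = 58 − 60 = -2.
A drops by 4 and Z drops by 2 — the signature of alpha emission.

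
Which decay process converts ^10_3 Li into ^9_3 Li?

ΔA = 9 − 10 = -1; ΔZ = 3 − 3 = +0.
A drops by 1 with Z unchanged — a neutron was emitted.

neutron emission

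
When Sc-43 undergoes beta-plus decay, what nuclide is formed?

Beta-plus decay: mass number changes by +0, atomic number by -1.
A: 43 = 43; Z: 21 − 1 = 20.
Z = 20 is calcium, so the daughter is Ca-43.

Ca-43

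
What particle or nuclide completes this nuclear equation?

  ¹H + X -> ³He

Conserve mass number: 1 + A = 3, so A = 2.
Conserve atomic number: 1 + Z = 2, so Z = 1.
A = 2 and Z = 1 is ²H — a deuteron.

deuteron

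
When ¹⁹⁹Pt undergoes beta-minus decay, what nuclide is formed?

Beta-minus decay: mass number changes by +0, atomic number by +1.
A: 199 = 199; Z: 78 + 1 = 79.
Z = 79 is gold, so the daughter is ¹⁹⁹Au.

Au-199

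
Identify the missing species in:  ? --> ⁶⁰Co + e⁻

Fe-60

Conserve mass number: A = 60 + 0, so A = 60.
Conserve atomic number: Z = 27 − 1, so Z = 26.
Z = 26 is iron, so the species is ⁶⁰Fe.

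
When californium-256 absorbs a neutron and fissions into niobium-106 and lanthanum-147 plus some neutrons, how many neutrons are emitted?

Conserve mass number: 257 = 106 + 147 + k, so k = 257 − 253 = 4.
Check atomic number: 98 = 41 + 57 + 0 = 98. ✓

4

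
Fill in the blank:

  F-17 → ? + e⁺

Conserve mass number: 17 = A + 0, so A = 17.
Conserve atomic number: 9 = Z + 1, so Z = 8.
Z = 8 is oxygen, so the species is O-17.

O-17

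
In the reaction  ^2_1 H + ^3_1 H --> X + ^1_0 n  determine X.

He-4

Conserve mass number: 2 + 3 = A + 1, so A = 4.
Conserve atomic number: 1 + 1 = Z + 0, so Z = 2.
A = 4 and Z = 2 is ^4_2 He — an alpha particle.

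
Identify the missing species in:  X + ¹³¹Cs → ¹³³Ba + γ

deuteron

Conserve mass number: A + 131 = 133 + 0, so A = 2.
Conserve atomic number: Z + 55 = 56 + 0, so Z = 1.
A = 2 and Z = 1 is ²H — a deuteron.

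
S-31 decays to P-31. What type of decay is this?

beta-plus decay or electron capture

ΔA = 31 − 31 = 0; ΔZ = 15 − 16 = -1.
A is unchanged and Z drops by 1 — a proton has become a neutron (β⁺ emission or electron capture).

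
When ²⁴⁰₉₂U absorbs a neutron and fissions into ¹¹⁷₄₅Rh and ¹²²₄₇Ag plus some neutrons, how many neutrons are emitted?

2

Conserve mass number: 241 = 117 + 122 + k, so k = 241 − 239 = 2.
Check atomic number: 92 = 45 + 47 + 0 = 92. ✓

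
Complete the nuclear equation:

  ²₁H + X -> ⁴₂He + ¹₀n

Conserve mass number: 2 + A = 4 + 1, so A = 3.
Conserve atomic number: 1 + Z = 2 + 0, so Z = 1.
A = 3 and Z = 1 is ³₁H — a triton.

triton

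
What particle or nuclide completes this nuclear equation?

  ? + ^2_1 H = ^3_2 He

Conserve mass number: A + 2 = 3, so A = 1.
Conserve atomic number: Z + 1 = 2, so Z = 1.
A = 1 and Z = 1 is ^1_1 H — a proton.

proton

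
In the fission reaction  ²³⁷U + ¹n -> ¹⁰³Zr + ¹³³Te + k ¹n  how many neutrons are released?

Conserve mass number: 238 = 103 + 133 + k, so k = 238 − 236 = 2.
Check atomic number: 92 = 40 + 52 + 0 = 92. ✓

2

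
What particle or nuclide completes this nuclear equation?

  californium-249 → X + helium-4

Conserve mass number: 249 = A + 4, so A = 245.
Conserve atomic number: 98 = Z + 2, so Z = 96.
Z = 96 is curium, so the species is curium-245.

Cm-245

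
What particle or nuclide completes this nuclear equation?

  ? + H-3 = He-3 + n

Conserve mass number: A + 3 = 3 + 1, so A = 1.
Conserve atomic number: Z + 1 = 2 + 0, so Z = 1.
A = 1 and Z = 1 is H-1 — a proton.

proton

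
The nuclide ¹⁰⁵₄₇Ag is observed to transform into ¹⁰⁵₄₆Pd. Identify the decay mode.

ΔA = 105 − 105 = 0; ΔZ = 46 − 47 = -1.
A is unchanged and Z drops by 1 — a proton has become a neutron (β⁺ emission or electron capture).

beta-plus decay or electron capture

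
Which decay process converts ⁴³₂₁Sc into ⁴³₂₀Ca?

ΔA = 43 − 43 = 0; ΔZ = 20 − 21 = -1.
A is unchanged and Z drops by 1 — a proton has become a neutron (β⁺ emission or electron capture).

beta-plus decay or electron capture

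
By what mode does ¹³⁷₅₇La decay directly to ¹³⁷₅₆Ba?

beta-plus decay or electron capture

ΔA = 137 − 137 = 0; ΔZ = 56 − 57 = -1.
A is unchanged and Z drops by 1 — a proton has become a neutron (β⁺ emission or electron capture).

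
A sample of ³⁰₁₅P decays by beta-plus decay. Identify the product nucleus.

Si-30

Beta-plus decay: mass number changes by +0, atomic number by -1.
A: 30 = 30; Z: 15 − 1 = 14.
Z = 14 is silicon, so the daughter is ³⁰₁₄Si.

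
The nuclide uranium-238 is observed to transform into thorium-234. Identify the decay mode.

ΔA = 234 − 238 = -4; ΔZ = 90 − 92 = -2.
A drops by 4 and Z drops by 2 — the signature of alpha emission.

alpha decay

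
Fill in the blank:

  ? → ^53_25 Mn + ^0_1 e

Fe-53

Conserve mass number: A = 53 + 0, so A = 53.
Conserve atomic number: Z = 25 + 1, so Z = 26.
Z = 26 is iron, so the species is ^53_26 Fe.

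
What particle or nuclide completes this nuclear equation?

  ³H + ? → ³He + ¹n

proton

Conserve mass number: 3 + A = 3 + 1, so A = 1.
Conserve atomic number: 1 + Z = 2 + 0, so Z = 1.
A = 1 and Z = 1 is ¹H — a proton.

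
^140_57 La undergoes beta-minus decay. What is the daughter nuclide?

Ce-140

Beta-minus decay: mass number changes by +0, atomic number by +1.
A: 140 = 140; Z: 57 + 1 = 58.
Z = 58 is cerium, so the daughter is ^140_58 Ce.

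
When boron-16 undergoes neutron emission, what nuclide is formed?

Neutron emission: mass number changes by -1, atomic number by +0.
A: 16 − 1 = 15; Z: 5 = 5.
Z = 5 is boron, so the daughter is boron-15.

B-15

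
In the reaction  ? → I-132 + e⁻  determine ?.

Conserve mass number: A = 132 + 0, so A = 132.
Conserve atomic number: Z = 53 − 1, so Z = 52.
Z = 52 is tellurium, so the species is Te-132.

Te-132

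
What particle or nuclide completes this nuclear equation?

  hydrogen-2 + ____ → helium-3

proton

Conserve mass number: 2 + A = 3, so A = 1.
Conserve atomic number: 1 + Z = 2, so Z = 1.
A = 1 and Z = 1 is hydrogen-1 — a proton.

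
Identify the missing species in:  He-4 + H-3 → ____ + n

Conserve mass number: 4 + 3 = A + 1, so A = 6.
Conserve atomic number: 2 + 1 = Z + 0, so Z = 3.
Z = 3 is lithium, so the species is Li-6.

Li-6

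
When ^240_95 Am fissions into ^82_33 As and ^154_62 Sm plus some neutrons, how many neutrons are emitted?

Conserve mass number: 240 = 82 + 154 + k, so k = 240 − 236 = 4.
Check atomic number: 95 = 33 + 62 + 0 = 95. ✓

4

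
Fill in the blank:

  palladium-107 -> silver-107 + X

beta-minus particle

Conserve mass number: 107 = 107 + A, so A = 0.
Conserve atomic number: 46 = 47 + Z, so Z = -1.
A = 0 and Z = -1 is e⁻ — a beta-minus particle.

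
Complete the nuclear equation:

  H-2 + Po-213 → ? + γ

Conserve mass number: 2 + 213 = A + 0, so A = 215.
Conserve atomic number: 1 + 84 = Z + 0, so Z = 85.
Z = 85 is astatine, so the species is At-215.

At-215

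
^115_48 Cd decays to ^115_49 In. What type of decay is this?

ΔA = 115 − 115 = 0; ΔZ = 49 − 48 = +1.
A is unchanged and Z rises by 1 — a neutron has become a proton (β⁻ decay).

beta-minus decay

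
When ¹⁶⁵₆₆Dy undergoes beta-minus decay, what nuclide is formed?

Ho-165

Beta-minus decay: mass number changes by +0, atomic number by +1.
A: 165 = 165; Z: 66 + 1 = 67.
Z = 67 is holmium, so the daughter is ¹⁶⁵₆₇Ho.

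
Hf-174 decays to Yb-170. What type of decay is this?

ΔA = 170 − 174 = -4; ΔZ = 70 − 72 = -2.
A drops by 4 and Z drops by 2 — the signature of alpha emission.

alpha decay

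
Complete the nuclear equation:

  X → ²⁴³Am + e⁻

Conserve mass number: A = 243 + 0, so A = 243.
Conserve atomic number: Z = 95 − 1, so Z = 94.
Z = 94 is plutonium, so the species is ²⁴³Pu.

Pu-243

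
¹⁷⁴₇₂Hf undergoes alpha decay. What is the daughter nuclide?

Yb-170

Alpha decay: mass number changes by -4, atomic number by -2.
A: 174 − 4 = 170; Z: 72 − 2 = 70.
Z = 70 is ytterbium, so the daughter is ¹⁷⁰₇₀Yb.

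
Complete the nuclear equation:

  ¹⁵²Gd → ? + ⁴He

Sm-148

Conserve mass number: 152 = A + 4, so A = 148.
Conserve atomic number: 64 = Z + 2, so Z = 62.
Z = 62 is samarium, so the species is ¹⁴⁸Sm.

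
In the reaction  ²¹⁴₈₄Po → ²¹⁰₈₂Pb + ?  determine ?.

alpha particle

Conserve mass number: 214 = 210 + A, so A = 4.
Conserve atomic number: 84 = 82 + Z, so Z = 2.
A = 4 and Z = 2 is ⁴₂He — an alpha particle.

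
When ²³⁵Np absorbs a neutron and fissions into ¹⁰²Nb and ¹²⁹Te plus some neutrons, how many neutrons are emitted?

5

Conserve mass number: 236 = 102 + 129 + k, so k = 236 − 231 = 5.
Check atomic number: 93 = 41 + 52 + 0 = 93. ✓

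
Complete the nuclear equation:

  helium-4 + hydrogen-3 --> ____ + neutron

Li-6

Conserve mass number: 4 + 3 = A + 1, so A = 6.
Conserve atomic number: 2 + 1 = Z + 0, so Z = 3.
Z = 3 is lithium, so the species is lithium-6.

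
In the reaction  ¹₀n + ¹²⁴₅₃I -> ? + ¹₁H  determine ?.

Te-124

Conserve mass number: 1 + 124 = A + 1, so A = 124.
Conserve atomic number: 0 + 53 = Z + 1, so Z = 52.
Z = 52 is tellurium, so the species is ¹²⁴₅₂Te.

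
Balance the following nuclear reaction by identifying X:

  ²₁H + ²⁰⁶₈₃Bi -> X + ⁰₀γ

Po-208

Conserve mass number: 2 + 206 = A + 0, so A = 208.
Conserve atomic number: 1 + 83 = Z + 0, so Z = 84.
Z = 84 is polonium, so the species is ²⁰⁸₈₄Po.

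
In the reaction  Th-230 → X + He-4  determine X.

Conserve mass number: 230 = A + 4, so A = 226.
Conserve atomic number: 90 = Z + 2, so Z = 88.
Z = 88 is radium, so the species is Ra-226.

Ra-226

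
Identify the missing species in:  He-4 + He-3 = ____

Conserve mass number: 4 + 3 = A, so A = 7.
Conserve atomic number: 2 + 2 = Z, so Z = 4.
Z = 4 is beryllium, so the species is Be-7.

Be-7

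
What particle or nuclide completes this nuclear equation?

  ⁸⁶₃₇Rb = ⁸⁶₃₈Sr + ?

beta-minus particle

Conserve mass number: 86 = 86 + A, so A = 0.
Conserve atomic number: 37 = 38 + Z, so Z = -1.
A = 0 and Z = -1 is ⁰₋₁e — a beta-minus particle.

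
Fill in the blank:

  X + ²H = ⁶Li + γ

alpha particle

Conserve mass number: A + 2 = 6 + 0, so A = 4.
Conserve atomic number: Z + 1 = 3 + 0, so Z = 2.
A = 4 and Z = 2 is ⁴He — an alpha particle.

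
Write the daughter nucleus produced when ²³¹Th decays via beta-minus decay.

Beta-minus decay: mass number changes by +0, atomic number by +1.
A: 231 = 231; Z: 90 + 1 = 91.
Z = 91 is protactinium, so the daughter is ²³¹Pa.

Pa-231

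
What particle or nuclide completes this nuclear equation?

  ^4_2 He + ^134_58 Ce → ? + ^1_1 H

Conserve mass number: 4 + 134 = A + 1, so A = 137.
Conserve atomic number: 2 + 58 = Z + 1, so Z = 59.
Z = 59 is praseodymium, so the species is ^137_59 Pr.

Pr-137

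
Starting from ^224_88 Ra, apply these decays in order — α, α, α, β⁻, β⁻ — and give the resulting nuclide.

Po-212

Start: (A, Z) = (224, 88).
After α: (220, 86).
After α: (216, 84).
After α: (212, 82).
After β⁻: (212, 83).
After β⁻: (212, 84).
Z = 84 is polonium.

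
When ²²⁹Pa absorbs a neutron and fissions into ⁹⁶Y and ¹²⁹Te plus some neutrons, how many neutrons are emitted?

Conserve mass number: 230 = 96 + 129 + k, so k = 230 − 225 = 5.
Check atomic number: 91 = 39 + 52 + 0 = 91. ✓

5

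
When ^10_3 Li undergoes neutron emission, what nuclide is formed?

Li-9

Neutron emission: mass number changes by -1, atomic number by +0.
A: 10 − 1 = 9; Z: 3 = 3.
Z = 3 is lithium, so the daughter is ^9_3 Li.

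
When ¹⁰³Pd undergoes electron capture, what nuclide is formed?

Rh-103

Electron capture: mass number changes by +0, atomic number by -1.
A: 103 = 103; Z: 46 − 1 = 45.
Z = 45 is rhodium, so the daughter is ¹⁰³Rh.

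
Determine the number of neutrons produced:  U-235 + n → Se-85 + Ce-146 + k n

5

Conserve mass number: 236 = 85 + 146 + k, so k = 236 − 231 = 5.
Check atomic number: 92 = 34 + 58 + 0 = 92. ✓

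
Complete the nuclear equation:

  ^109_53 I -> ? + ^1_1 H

Conserve mass number: 109 = A + 1, so A = 108.
Conserve atomic number: 53 = Z + 1, so Z = 52.
Z = 52 is tellurium, so the species is ^108_52 Te.

Te-108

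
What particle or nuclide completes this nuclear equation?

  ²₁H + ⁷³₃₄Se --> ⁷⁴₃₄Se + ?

proton

Conserve mass number: 2 + 73 = 74 + A, so A = 1.
Conserve atomic number: 1 + 34 = 34 + Z, so Z = 1.
A = 1 and Z = 1 is ¹₁H — a proton.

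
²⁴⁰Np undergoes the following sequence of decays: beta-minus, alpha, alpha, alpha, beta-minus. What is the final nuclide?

Ac-228

Start: (A, Z) = (240, 93).
After β⁻: (240, 94).
After α: (236, 92).
After α: (232, 90).
After α: (228, 88).
After β⁻: (228, 89).
Z = 89 is actinium.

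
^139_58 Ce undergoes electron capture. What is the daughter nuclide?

Electron capture: mass number changes by +0, atomic number by -1.
A: 139 = 139; Z: 58 − 1 = 57.
Z = 57 is lanthanum, so the daughter is ^139_57 La.

La-139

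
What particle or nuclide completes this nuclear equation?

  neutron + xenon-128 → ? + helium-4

Te-125

Conserve mass number: 1 + 128 = A + 4, so A = 125.
Conserve atomic number: 0 + 54 = Z + 2, so Z = 52.
Z = 52 is tellurium, so the species is tellurium-125.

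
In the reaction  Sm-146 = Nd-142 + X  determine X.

Conserve mass number: 146 = 142 + A, so A = 4.
Conserve atomic number: 62 = 60 + Z, so Z = 2.
A = 4 and Z = 2 is He-4 — an alpha particle.

alpha particle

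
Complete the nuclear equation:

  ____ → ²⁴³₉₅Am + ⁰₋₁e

Conserve mass number: A = 243 + 0, so A = 243.
Conserve atomic number: Z = 95 − 1, so Z = 94.
Z = 94 is plutonium, so the species is ²⁴³₉₄Pu.

Pu-243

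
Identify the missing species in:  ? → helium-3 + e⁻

H-3

Conserve mass number: A = 3 + 0, so A = 3.
Conserve atomic number: Z = 2 − 1, so Z = 1.
A = 3 and Z = 1 is hydrogen-3 — a triton.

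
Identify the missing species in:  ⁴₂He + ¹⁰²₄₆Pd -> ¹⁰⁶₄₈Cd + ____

gamma ray

Conserve mass number: 4 + 102 = 106 + A, so A = 0.
Conserve atomic number: 2 + 46 = 48 + Z, so Z = 0.
A = 0 and Z = 0 is ⁰₀γ — a gamma ray.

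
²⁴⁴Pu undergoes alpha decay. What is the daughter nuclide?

Alpha decay: mass number changes by -4, atomic number by -2.
A: 244 − 4 = 240; Z: 94 − 2 = 92.
Z = 92 is uranium, so the daughter is ²⁴⁰U.

U-240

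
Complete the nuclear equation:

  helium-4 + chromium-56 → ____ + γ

Conserve mass number: 4 + 56 = A + 0, so A = 60.
Conserve atomic number: 2 + 24 = Z + 0, so Z = 26.
Z = 26 is iron, so the species is iron-60.

Fe-60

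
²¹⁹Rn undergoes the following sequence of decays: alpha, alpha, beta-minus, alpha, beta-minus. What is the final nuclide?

Start: (A, Z) = (219, 86).
After α: (215, 84).
After α: (211, 82).
After β⁻: (211, 83).
After α: (207, 81).
After β⁻: (207, 82).
Z = 82 is lead.

Pb-207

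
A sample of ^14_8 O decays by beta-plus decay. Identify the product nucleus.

Beta-plus decay: mass number changes by +0, atomic number by -1.
A: 14 = 14; Z: 8 − 1 = 7.
Z = 7 is nitrogen, so the daughter is ^14_7 N.

N-14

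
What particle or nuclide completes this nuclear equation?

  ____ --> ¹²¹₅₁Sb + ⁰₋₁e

Sn-121

Conserve mass number: A = 121 + 0, so A = 121.
Conserve atomic number: Z = 51 − 1, so Z = 50.
Z = 50 is tin, so the species is ¹²¹₅₀Sn.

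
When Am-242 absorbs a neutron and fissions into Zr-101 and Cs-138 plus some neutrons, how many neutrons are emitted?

Conserve mass number: 243 = 101 + 138 + k, so k = 243 − 239 = 4.
Check atomic number: 95 = 40 + 55 + 0 = 95. ✓

4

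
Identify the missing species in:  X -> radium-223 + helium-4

Th-227

Conserve mass number: A = 223 + 4, so A = 227.
Conserve atomic number: Z = 88 + 2, so Z = 90.
Z = 90 is thorium, so the species is thorium-227.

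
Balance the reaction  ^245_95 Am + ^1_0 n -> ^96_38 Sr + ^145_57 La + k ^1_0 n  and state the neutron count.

Conserve mass number: 246 = 96 + 145 + k, so k = 246 − 241 = 5.
Check atomic number: 95 = 38 + 57 + 0 = 95. ✓

5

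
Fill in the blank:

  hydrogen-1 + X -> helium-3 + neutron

triton

Conserve mass number: 1 + A = 3 + 1, so A = 3.
Conserve atomic number: 1 + Z = 2 + 0, so Z = 1.
A = 3 and Z = 1 is hydrogen-3 — a triton.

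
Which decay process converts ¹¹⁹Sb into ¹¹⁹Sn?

beta-plus decay or electron capture

ΔA = 119 − 119 = 0; ΔZ = 50 − 51 = -1.
A is unchanged and Z drops by 1 — a proton has become a neutron (β⁺ emission or electron capture).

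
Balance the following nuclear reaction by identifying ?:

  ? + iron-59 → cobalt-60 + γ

proton

Conserve mass number: A + 59 = 60 + 0, so A = 1.
Conserve atomic number: Z + 26 = 27 + 0, so Z = 1.
A = 1 and Z = 1 is hydrogen-1 — a proton.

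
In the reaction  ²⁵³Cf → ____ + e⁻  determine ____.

Conserve mass number: 253 = A + 0, so A = 253.
Conserve atomic number: 98 = Z − 1, so Z = 99.
Z = 99 is einsteinium, so the species is ²⁵³Es.

Es-253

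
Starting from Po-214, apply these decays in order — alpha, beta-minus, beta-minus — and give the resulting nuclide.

Start: (A, Z) = (214, 84).
After α: (210, 82).
After β⁻: (210, 83).
After β⁻: (210, 84).
Z = 84 is polonium.

Po-210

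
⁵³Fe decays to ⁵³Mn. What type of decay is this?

ΔA = 53 − 53 = 0; ΔZ = 25 − 26 = -1.
A is unchanged and Z drops by 1 — a proton has become a neutron (β⁺ emission or electron capture).

beta-plus decay or electron capture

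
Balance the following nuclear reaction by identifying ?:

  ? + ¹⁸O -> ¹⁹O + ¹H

deuteron

Conserve mass number: A + 18 = 19 + 1, so A = 2.
Conserve atomic number: Z + 8 = 8 + 1, so Z = 1.
A = 2 and Z = 1 is ²H — a deuteron.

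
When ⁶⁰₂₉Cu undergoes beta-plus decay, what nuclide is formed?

Ni-60

Beta-plus decay: mass number changes by +0, atomic number by -1.
A: 60 = 60; Z: 29 − 1 = 28.
Z = 28 is nickel, so the daughter is ⁶⁰₂₈Ni.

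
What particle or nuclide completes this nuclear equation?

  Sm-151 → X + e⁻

Eu-151

Conserve mass number: 151 = A + 0, so A = 151.
Conserve atomic number: 62 = Z − 1, so Z = 63.
Z = 63 is europium, so the species is Eu-151.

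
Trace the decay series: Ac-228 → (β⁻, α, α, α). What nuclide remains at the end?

Start: (A, Z) = (228, 89).
After β⁻: (228, 90).
After α: (224, 88).
After α: (220, 86).
After α: (216, 84).
Z = 84 is polonium.

Po-216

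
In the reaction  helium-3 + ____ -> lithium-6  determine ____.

triton

Conserve mass number: 3 + A = 6, so A = 3.
Conserve atomic number: 2 + Z = 3, so Z = 1.
A = 3 and Z = 1 is hydrogen-3 — a triton.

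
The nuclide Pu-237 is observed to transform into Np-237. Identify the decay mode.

beta-plus decay or electron capture

ΔA = 237 − 237 = 0; ΔZ = 93 − 94 = -1.
A is unchanged and Z drops by 1 — a proton has become a neutron (β⁺ emission or electron capture).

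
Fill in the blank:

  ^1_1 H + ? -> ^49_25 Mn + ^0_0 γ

Cr-48

Conserve mass number: 1 + A = 49 + 0, so A = 48.
Conserve atomic number: 1 + Z = 25 + 0, so Z = 24.
Z = 24 is chromium, so the species is ^48_24 Cr.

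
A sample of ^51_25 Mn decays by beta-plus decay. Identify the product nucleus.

Beta-plus decay: mass number changes by +0, atomic number by -1.
A: 51 = 51; Z: 25 − 1 = 24.
Z = 24 is chromium, so the daughter is ^51_24 Cr.

Cr-51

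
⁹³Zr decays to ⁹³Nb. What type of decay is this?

ΔA = 93 − 93 = 0; ΔZ = 41 − 40 = +1.
A is unchanged and Z rises by 1 — a neutron has become a proton (β⁻ decay).

beta-minus decay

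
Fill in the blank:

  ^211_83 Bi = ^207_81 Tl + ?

Conserve mass number: 211 = 207 + A, so A = 4.
Conserve atomic number: 83 = 81 + Z, so Z = 2.
A = 4 and Z = 2 is ^4_2 He — an alpha particle.

alpha particle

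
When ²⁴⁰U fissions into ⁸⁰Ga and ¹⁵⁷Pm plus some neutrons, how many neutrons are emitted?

Conserve mass number: 240 = 80 + 157 + k, so k = 240 − 237 = 3.
Check atomic number: 92 = 31 + 61 + 0 = 92. ✓

3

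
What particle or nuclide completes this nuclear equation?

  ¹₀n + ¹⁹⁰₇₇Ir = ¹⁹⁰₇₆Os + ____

proton

Conserve mass number: 1 + 190 = 190 + A, so A = 1.
Conserve atomic number: 0 + 77 = 76 + Z, so Z = 1.
A = 1 and Z = 1 is ¹₁H — a proton.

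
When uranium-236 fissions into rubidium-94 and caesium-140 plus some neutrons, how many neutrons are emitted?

Conserve mass number: 236 = 94 + 140 + k, so k = 236 − 234 = 2.
Check atomic number: 92 = 37 + 55 + 0 = 92. ✓

2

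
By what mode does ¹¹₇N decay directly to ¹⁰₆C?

proton emission

ΔA = 10 − 11 = -1; ΔZ = 6 − 7 = -1.
A drops by 1 and Z drops by 1 — a proton was emitted.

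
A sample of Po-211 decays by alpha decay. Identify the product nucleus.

Pb-207

Alpha decay: mass number changes by -4, atomic number by -2.
A: 211 − 4 = 207; Z: 84 − 2 = 82.
Z = 82 is lead, so the daughter is Pb-207.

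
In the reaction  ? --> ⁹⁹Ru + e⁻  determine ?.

Tc-99

Conserve mass number: A = 99 + 0, so A = 99.
Conserve atomic number: Z = 44 − 1, so Z = 43.
Z = 43 is technetium, so the species is ⁹⁹Tc.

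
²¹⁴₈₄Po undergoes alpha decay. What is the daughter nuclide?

Pb-210

Alpha decay: mass number changes by -4, atomic number by -2.
A: 214 − 4 = 210; Z: 84 − 2 = 82.
Z = 82 is lead, so the daughter is ²¹⁰₈₂Pb.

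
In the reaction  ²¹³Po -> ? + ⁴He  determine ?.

Pb-209

Conserve mass number: 213 = A + 4, so A = 209.
Conserve atomic number: 84 = Z + 2, so Z = 82.
Z = 82 is lead, so the species is ²⁰⁹Pb.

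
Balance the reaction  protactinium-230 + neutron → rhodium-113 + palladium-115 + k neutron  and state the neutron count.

3

Conserve mass number: 231 = 113 + 115 + k, so k = 231 − 228 = 3.
Check atomic number: 91 = 45 + 46 + 0 = 91. ✓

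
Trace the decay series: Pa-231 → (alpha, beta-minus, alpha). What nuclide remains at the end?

Ra-223

Start: (A, Z) = (231, 91).
After α: (227, 89).
After β⁻: (227, 90).
After α: (223, 88).
Z = 88 is radium.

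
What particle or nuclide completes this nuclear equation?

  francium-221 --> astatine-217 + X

Conserve mass number: 221 = 217 + A, so A = 4.
Conserve atomic number: 87 = 85 + Z, so Z = 2.
A = 4 and Z = 2 is helium-4 — an alpha particle.

alpha particle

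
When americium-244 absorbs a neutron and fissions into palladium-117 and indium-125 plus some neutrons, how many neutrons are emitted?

Conserve mass number: 245 = 117 + 125 + k, so k = 245 − 242 = 3.
Check atomic number: 95 = 46 + 49 + 0 = 95. ✓

3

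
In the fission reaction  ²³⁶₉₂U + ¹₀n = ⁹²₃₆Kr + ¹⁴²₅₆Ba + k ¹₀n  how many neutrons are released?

Conserve mass number: 237 = 92 + 142 + k, so k = 237 − 234 = 3.
Check atomic number: 92 = 36 + 56 + 0 = 92. ✓

3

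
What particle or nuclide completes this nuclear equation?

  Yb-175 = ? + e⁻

Lu-175

Conserve mass number: 175 = A + 0, so A = 175.
Conserve atomic number: 70 = Z − 1, so Z = 71.
Z = 71 is lutetium, so the species is Lu-175.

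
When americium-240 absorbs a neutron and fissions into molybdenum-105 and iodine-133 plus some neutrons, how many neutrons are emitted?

3

Conserve mass number: 241 = 105 + 133 + k, so k = 241 − 238 = 3.
Check atomic number: 95 = 42 + 53 + 0 = 95. ✓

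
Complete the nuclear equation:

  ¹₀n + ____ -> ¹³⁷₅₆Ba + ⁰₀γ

Ba-136

Conserve mass number: 1 + A = 137 + 0, so A = 136.
Conserve atomic number: 0 + Z = 56 + 0, so Z = 56.
Z = 56 is barium, so the species is ¹³⁶₅₆Ba.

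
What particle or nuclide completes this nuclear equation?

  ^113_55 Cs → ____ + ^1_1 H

Conserve mass number: 113 = A + 1, so A = 112.
Conserve atomic number: 55 = Z + 1, so Z = 54.
Z = 54 is xenon, so the species is ^112_54 Xe.

Xe-112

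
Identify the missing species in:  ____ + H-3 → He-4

proton

Conserve mass number: A + 3 = 4, so A = 1.
Conserve atomic number: Z + 1 = 2, so Z = 1.
A = 1 and Z = 1 is H-1 — a proton.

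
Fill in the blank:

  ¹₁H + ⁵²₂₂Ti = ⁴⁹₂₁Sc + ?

Conserve mass number: 1 + 52 = 49 + A, so A = 4.
Conserve atomic number: 1 + 22 = 21 + Z, so Z = 2.
A = 4 and Z = 2 is ⁴₂He — an alpha particle.

alpha particle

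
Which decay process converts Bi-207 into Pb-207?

ΔA = 207 − 207 = 0; ΔZ = 82 − 83 = -1.
A is unchanged and Z drops by 1 — a proton has become a neutron (β⁺ emission or electron capture).

beta-plus decay or electron capture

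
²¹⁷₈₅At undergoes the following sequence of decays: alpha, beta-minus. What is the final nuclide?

Start: (A, Z) = (217, 85).
After α: (213, 83).
After β⁻: (213, 84).
Z = 84 is polonium.

Po-213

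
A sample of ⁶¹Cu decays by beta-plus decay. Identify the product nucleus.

Beta-plus decay: mass number changes by +0, atomic number by -1.
A: 61 = 61; Z: 29 − 1 = 28.
Z = 28 is nickel, so the daughter is ⁶¹Ni.

Ni-61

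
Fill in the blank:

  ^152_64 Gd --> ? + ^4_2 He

Sm-148

Conserve mass number: 152 = A + 4, so A = 148.
Conserve atomic number: 64 = Z + 2, so Z = 62.
Z = 62 is samarium, so the species is ^148_62 Sm.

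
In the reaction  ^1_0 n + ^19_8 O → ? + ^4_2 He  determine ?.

Conserve mass number: 1 + 19 = A + 4, so A = 16.
Conserve atomic number: 0 + 8 = Z + 2, so Z = 6.
Z = 6 is carbon, so the species is ^16_6 C.

C-16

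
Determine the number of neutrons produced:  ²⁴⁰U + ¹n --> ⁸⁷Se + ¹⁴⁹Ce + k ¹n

Conserve mass number: 241 = 87 + 149 + k, so k = 241 − 236 = 5.
Check atomic number: 92 = 34 + 58 + 0 = 92. ✓

5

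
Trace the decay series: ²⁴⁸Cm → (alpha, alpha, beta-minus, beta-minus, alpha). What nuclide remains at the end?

U-236

Start: (A, Z) = (248, 96).
After α: (244, 94).
After α: (240, 92).
After β⁻: (240, 93).
After β⁻: (240, 94).
After α: (236, 92).
Z = 92 is uranium.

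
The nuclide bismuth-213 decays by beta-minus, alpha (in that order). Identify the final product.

Pb-209

Start: (A, Z) = (213, 83).
After β⁻: (213, 84).
After α: (209, 82).
Z = 82 is lead.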